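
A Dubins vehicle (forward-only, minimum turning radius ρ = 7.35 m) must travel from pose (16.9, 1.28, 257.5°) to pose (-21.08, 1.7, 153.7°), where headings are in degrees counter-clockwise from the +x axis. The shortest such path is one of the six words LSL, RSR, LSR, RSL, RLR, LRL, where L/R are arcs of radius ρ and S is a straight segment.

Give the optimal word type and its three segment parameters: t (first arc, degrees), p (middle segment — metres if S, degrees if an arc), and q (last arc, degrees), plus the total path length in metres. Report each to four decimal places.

Let ψ = atan2(Δy, Δx) = atan2(0.42, -37.98) = 179.3664° be the start→goal bearing.
Normalize: d = |goal − start| / ρ = 37.982322/7.35 = 5.167663, α = (θ_start − ψ) mod 360° = 78.1336° = 1.363688 rad, β = (θ_goal − ψ) mod 360° = 334.3336° = 5.835222 rad.
Common terms: sin α = 0.978630, cos α = 0.205631, sin β = -0.433131, cos β = 0.901331, cos(α−β) = -0.238533, d² = 26.704740. Work in radians in the unit-radius frame; every candidate has L = ρ·(t + p + q).
LSL: p² = 2 + d² − 2cos(α−β) + 2d(sin α − sin β) = 43.772812; p = √p² = 6.616103; φ = atan2(cos β − cos α, d + sin α − sin β) = 0.105347 rad; t = (φ − α) mod 2π = 5.024844 rad, q = (β − φ) mod 2π = 5.729874 rad → L = 7.35·(5.024844 + 6.616103 + 5.729874) = 7.35·17.370821 = 127.675537 m
RSR: p² = 2 + d² − 2cos(α−β) + 2d(sin β − sin α) = 14.590801; p = √p² = 3.819791; φ = atan2(cos α − cos β, d − sin α + sin β) = -0.183153 rad; t = (α − φ) mod 2π = 1.546841 rad, q = (φ − β) mod 2π = 0.264811 rad → L = 7.35·(1.546841 + 3.819791 + 0.264811) = 7.35·5.631442 = 41.391102 m
LSR: p² = d² − 2 + 2cos(α−β) + 2d(sin α + sin β) = 29.865580; p = √p² = 5.464941; φ = atan2(−cos α − cos β, d + sin α + sin β) − atan2(−2, p) = 0.159445 rad; t = (φ − α) mod 2π = 5.078942 rad, q = (φ − β) mod 2π = 0.607408 rad → L = 7.35·(5.078942 + 5.464941 + 0.607408) = 7.35·11.151291 = 81.961992 m
RSL: p² = d² − 2 + 2cos(α−β) − 2d(sin α + sin β) = 18.589766; p = √p² = 4.311585; φ = atan2(cos α + cos β, d − sin α − sin β) − atan2(2, p) = -0.199263 rad; t = (α − φ) mod 2π = 1.562951 rad, q = (β − φ) mod 2π = 6.034484 rad → L = 7.35·(1.562951 + 4.311585 + 6.034484) = 7.35·11.909020 = 87.531300 m
RLR: c = (6 − d² + 2cos(α−β) + 2d(sin α − sin β))/8 = -0.823850; p = 2π − arccos c = 3.744219 rad; φ = atan2(cos α − cos β, d − sin α + sin β) = -0.183153 rad; t = (α − φ + p/2) mod 2π = 3.418950 rad, q = (α − β − t + p) mod 2π = 2.136920 rad → L = 7.35·(3.418950 + 3.744219 + 2.136920) = 7.35·9.300089 = 68.355653 m
LRL: c = (6 − d² + 2cos(α−β) − 2d(sin α − sin β))/8 = -4.471602, |c| > 1 → infeasible
Shortest: RSR with L = 41.391102 m ≈ 41.3911 m
Convert RSR to answer units (arcs ×180/π): t = 1.546841·180/π = 88.6275°, p = ρ·p = 7.35·3.819791 = 28.0755 m, q = 0.264811·180/π = 15.1725°, L = 41.3911 m.

RSR: t = 88.6275°, p = 28.0755 m, q = 15.1725°, L = 41.3911 m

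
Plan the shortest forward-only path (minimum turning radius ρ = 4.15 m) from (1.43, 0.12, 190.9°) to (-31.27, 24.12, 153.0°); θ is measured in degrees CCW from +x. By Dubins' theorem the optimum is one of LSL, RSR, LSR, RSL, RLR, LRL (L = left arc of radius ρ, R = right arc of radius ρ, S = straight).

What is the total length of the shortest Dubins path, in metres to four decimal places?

40.9644 m

Let ψ = atan2(Δy, Δx) = atan2(24.00, -32.70) = 143.7234° be the start→goal bearing.
Normalize: d = |goal − start| / ρ = 40.562174/4.15 = 9.774018, α = (θ_start − ψ) mod 360° = 47.1766° = 0.823387 rad, β = (θ_goal − ψ) mod 360° = 9.2766° = 0.161908 rad.
Common terms: sin α = 0.733453, cos α = 0.679741, sin β = 0.161201, cos β = 0.986922, cos(α−β) = 0.789084, d² = 95.531427. Work in radians in the unit-radius frame; every candidate has L = ρ·(t + p + q).
LSL: p² = 2 + d² − 2cos(α−β) + 2d(sin α − sin β) = 107.139650; p = √p² = 10.350828; φ = atan2(cos β − cos α, d + sin α − sin β) = 0.029681 rad; t = (φ − α) mod 2π = 5.489479 rad, q = (β − φ) mod 2π = 0.132226 rad → L = 4.15·(5.489479 + 10.350828 + 0.132226) = 4.15·15.972534 = 66.286016 m
RSR: p² = 2 + d² − 2cos(α−β) + 2d(sin β − sin α) = 84.766867; p = √p² = 9.206892; φ = atan2(cos α − cos β, d − sin α + sin β) = -0.033370 rad; t = (α − φ) mod 2π = 0.856758 rad, q = (φ − β) mod 2π = 6.087907 rad → L = 4.15·(0.856758 + 9.206892 + 6.087907) = 4.15·16.151557 = 67.028963 m
LSR: p² = d² − 2 + 2cos(α−β) + 2d(sin α + sin β) = 112.598317; p = √p² = 10.611235; φ = atan2(−cos α − cos β, d + sin α + sin β) − atan2(−2, p) = 0.031326 rad; t = (φ − α) mod 2π = 5.491124 rad, q = (φ − β) mod 2π = 6.152604 rad → L = 4.15·(5.491124 + 10.611235 + 6.152604) = 4.15·22.254964 = 92.358100 m
RSL: p² = d² − 2 + 2cos(α−β) − 2d(sin α + sin β) = 77.620873; p = √p² = 8.810271; φ = atan2(cos α + cos β, d − sin α − sin β) − atan2(2, p) = -0.037683 rad; t = (α − φ) mod 2π = 0.861070 rad, q = (β − φ) mod 2π = 0.199590 rad → L = 4.15·(0.861070 + 8.810271 + 0.199590) = 4.15·9.870932 = 40.964366 m
RLR: c = (6 − d² + 2cos(α−β) + 2d(sin α − sin β))/8 = -9.595858, |c| > 1 → infeasible
LRL: c = (6 − d² + 2cos(α−β) − 2d(sin α − sin β))/8 = -12.392456, |c| > 1 → infeasible
Shortest: RSL with L = 40.964366 m ≈ 40.9644 m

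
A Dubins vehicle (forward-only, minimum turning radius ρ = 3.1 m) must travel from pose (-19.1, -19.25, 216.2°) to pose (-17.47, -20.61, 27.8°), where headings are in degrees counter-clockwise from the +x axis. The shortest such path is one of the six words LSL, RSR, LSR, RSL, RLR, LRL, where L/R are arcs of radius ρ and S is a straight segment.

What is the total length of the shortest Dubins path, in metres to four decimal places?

20.6756 m

Let ψ = atan2(Δy, Δx) = atan2(-1.36, 1.63) = -39.8401° be the start→goal bearing.
Normalize: d = |goal − start| / ρ = 2.122852/3.1 = 0.684791, α = (θ_start − ψ) mod 360° = 256.0401° = 4.468743 rad, β = (θ_goal − ψ) mod 360° = 67.6401° = 1.180543 rad.
Common terms: sin α = -0.970465, cos α = -0.241242, sin β = 0.924813, cos β = 0.380423, cos(α−β) = -0.989272, d² = 0.468939. Work in radians in the unit-radius frame; every candidate has L = ρ·(t + p + q).
LSL: p² = 2 + d² − 2cos(α−β) + 2d(sin α − sin β) = 1.851745; p = √p² = 1.360789; φ = atan2(cos β − cos α, d + sin α − sin β) = 2.667151 rad; t = (φ − α) mod 2π = 4.481593 rad, q = (β − φ) mod 2π = 4.796577 rad → L = 3.1·(4.481593 + 1.360789 + 4.796577) = 3.1·10.638959 = 32.980772 m
RSR: p² = 2 + d² − 2cos(α−β) + 2d(sin β − sin α) = 7.043221; p = √p² = 2.653907; φ = atan2(cos α − cos β, d − sin α + sin β) = -0.236442 rad; t = (α − φ) mod 2π = 4.705185 rad, q = (φ − β) mod 2π = 4.866200 rad → L = 3.1·(4.705185 + 2.653907 + 4.866200) = 3.1·12.225292 = 37.898406 m
LSR: p² = d² − 2 + 2cos(α−β) + 2d(sin α + sin β) = -3.572131 < 0 → infeasible
RSL: p² = d² − 2 + 2cos(α−β) − 2d(sin α + sin β) = -3.447082 < 0 → infeasible
RLR: c = (6 − d² + 2cos(α−β) + 2d(sin α − sin β))/8 = 0.119597; p = 2π − arccos c = 4.832273 rad; φ = atan2(cos α − cos β, d − sin α + sin β) = -0.236442 rad; t = (α − φ + p/2) mod 2π = 0.838137 rad, q = (α − β − t + p) mod 2π = 0.999152 rad → L = 3.1·(0.838137 + 4.832273 + 0.999152) = 3.1·6.669562 = 20.675641 m
LRL: c = (6 − d² + 2cos(α−β) − 2d(sin α − sin β))/8 = 0.768532; p = 2π − arccos c = 5.588932 rad; φ = atan2(cos β − cos α, d + sin α − sin β) = 2.667151 rad; t = (φ − α + p/2) mod 2π = 0.992874 rad, q = (β − α − t + p) mod 2π = 1.307858 rad → L = 3.1·(0.992874 + 5.588932 + 1.307858) = 3.1·7.889664 = 24.457959 m
Shortest: RLR with L = 20.675641 m ≈ 20.6756 m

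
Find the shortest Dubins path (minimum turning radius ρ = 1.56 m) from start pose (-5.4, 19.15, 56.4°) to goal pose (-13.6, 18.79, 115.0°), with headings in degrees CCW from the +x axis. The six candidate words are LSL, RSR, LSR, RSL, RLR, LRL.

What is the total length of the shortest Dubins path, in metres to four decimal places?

Let ψ = atan2(Δy, Δx) = atan2(-0.36, -8.20) = -177.4862° be the start→goal bearing.
Normalize: d = |goal − start| / ρ = 8.207899/1.56 = 5.261473, α = (θ_start − ψ) mod 360° = 233.8862° = 4.082084 rad, β = (θ_goal − ψ) mod 360° = 292.4862° = 5.104847 rad.
Common terms: sin α = -0.807848, cos α = -0.589391, sin β = -0.923972, cos β = 0.382461, cos(α−β) = 0.521010, d² = 27.683103. Work in radians in the unit-radius frame; every candidate has L = ρ·(t + p + q).
LSL: p² = 2 + d² − 2cos(α−β) + 2d(sin α − sin β) = 29.863050; p = √p² = 5.464709; φ = atan2(cos β − cos α, d + sin α − sin β) = 0.178792 rad; t = (φ − α) mod 2π = 2.379894 rad, q = (β − φ) mod 2π = 4.926055 rad → L = 1.56·(2.379894 + 5.464709 + 4.926055) = 1.56·12.770658 = 19.922226 m
RSR: p² = 2 + d² − 2cos(α−β) + 2d(sin β − sin α) = 27.419118; p = √p² = 5.236327; φ = atan2(cos α − cos β, d − sin α + sin β) = -0.186680 rad; t = (α − φ) mod 2π = 4.268764 rad, q = (φ − β) mod 2π = 0.991658 rad → L = 1.56·(4.268764 + 5.236327 + 0.991658) = 1.56·10.496749 = 16.374929 m
LSR: p² = d² − 2 + 2cos(α−β) + 2d(sin α + sin β) = 8.501277; p = √p² = 2.915695; φ = atan2(−cos α − cos β, d + sin α + sin β) − atan2(−2, p) = 0.659788 rad; t = (φ − α) mod 2π = 2.860890 rad, q = (φ − β) mod 2π = 1.838127 rad → L = 1.56·(2.860890 + 2.915695 + 1.838127) = 1.56·7.614711 = 11.878949 m
RSL: p² = d² − 2 + 2cos(α−β) − 2d(sin α + sin β) = 44.948968; p = √p² = 6.704399; φ = atan2(cos α + cos β, d − sin α − sin β) − atan2(2, p) = -0.319488 rad; t = (α − φ) mod 2π = 4.401572 rad, q = (β − φ) mod 2π = 5.424335 rad → L = 1.56·(4.401572 + 6.704399 + 5.424335) = 1.56·16.530307 = 25.787279 m
RLR: c = (6 − d² + 2cos(α−β) + 2d(sin α − sin β))/8 = -2.427390, |c| > 1 → infeasible
LRL: c = (6 − d² + 2cos(α−β) − 2d(sin α − sin β))/8 = -2.732881, |c| > 1 → infeasible
Shortest: LSR with L = 11.878949 m ≈ 11.8789 m

11.8789 m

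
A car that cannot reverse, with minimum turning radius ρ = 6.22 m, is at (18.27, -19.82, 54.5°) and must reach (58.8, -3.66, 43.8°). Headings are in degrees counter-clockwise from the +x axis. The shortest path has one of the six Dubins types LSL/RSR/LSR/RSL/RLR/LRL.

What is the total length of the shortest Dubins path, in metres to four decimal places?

43.9099 m

Let ψ = atan2(Δy, Δx) = atan2(16.16, 40.53) = 21.7380° be the start→goal bearing.
Normalize: d = |goal − start| / ρ = 43.632860/6.22 = 7.014929, α = (θ_start − ψ) mod 360° = 32.7620° = 0.571805 rad, β = (θ_goal − ψ) mod 360° = 22.0620° = 0.385054 rad.
Common terms: sin α = 0.541150, cos α = 0.840926, sin β = 0.375610, cos β = 0.926778, cos(α−β) = 0.982613, d² = 49.209233. Work in radians in the unit-radius frame; every candidate has L = ρ·(t + p + q).
LSL: p² = 2 + d² − 2cos(α−β) + 2d(sin α − sin β) = 51.566524; p = √p² = 7.180983; φ = atan2(cos β − cos α, d + sin α − sin β) = 0.011956 rad; t = (φ − α) mod 2π = 5.723336 rad, q = (β − φ) mod 2π = 0.373099 rad → L = 6.22·(5.723336 + 7.180983 + 0.373099) = 6.22·13.277419 = 82.585543 m
RSR: p² = 2 + d² − 2cos(α−β) + 2d(sin β − sin α) = 46.921492; p = √p² = 6.849926; φ = atan2(cos α − cos β, d − sin α + sin β) = -0.012534 rad; t = (α − φ) mod 2π = 0.584338 rad, q = (φ − β) mod 2π = 5.885597 rad → L = 6.22·(0.584338 + 6.849926 + 5.885597) = 6.22·13.319862 = 82.849541 m
LSR: p² = d² − 2 + 2cos(α−β) + 2d(sin α + sin β) = 62.036472; p = √p² = 7.876323; φ = atan2(−cos α − cos β, d + sin α + sin β) − atan2(−2, p) = 0.029388 rad; t = (φ − α) mod 2π = 5.740768 rad, q = (φ − β) mod 2π = 5.927519 rad → L = 6.22·(5.740768 + 7.876323 + 5.927519) = 6.22·19.544610 = 121.567476 m
RSL: p² = d² − 2 + 2cos(α−β) − 2d(sin α + sin β) = 36.312446; p = √p² = 6.025981; φ = atan2(cos α + cos β, d − sin α − sin β) − atan2(2, p) = -0.038315 rad; t = (α − φ) mod 2π = 0.610119 rad, q = (β − φ) mod 2π = 0.423369 rad → L = 6.22·(0.610119 + 6.025981 + 0.423369) = 6.22·7.059470 = 43.909901 m
RLR: c = (6 − d² + 2cos(α−β) + 2d(sin α − sin β))/8 = -4.865186, |c| > 1 → infeasible
LRL: c = (6 − d² + 2cos(α−β) − 2d(sin α − sin β))/8 = -5.445815, |c| > 1 → infeasible
Shortest: RSL with L = 43.909901 m ≈ 43.9099 m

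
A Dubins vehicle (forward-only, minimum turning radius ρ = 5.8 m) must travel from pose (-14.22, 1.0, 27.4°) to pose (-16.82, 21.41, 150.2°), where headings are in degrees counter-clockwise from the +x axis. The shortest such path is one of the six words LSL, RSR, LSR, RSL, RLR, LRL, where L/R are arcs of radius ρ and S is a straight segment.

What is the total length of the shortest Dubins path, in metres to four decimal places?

23.0384 m

Let ψ = atan2(Δy, Δx) = atan2(20.41, -2.60) = 97.2597° be the start→goal bearing.
Normalize: d = |goal − start| / ρ = 20.574939/5.8 = 3.547403, α = (θ_start − ψ) mod 360° = 290.1403° = 5.063903 rad, β = (θ_goal − ψ) mod 360° = 52.9403° = 0.923982 rad.
Common terms: sin α = -0.938852, cos α = 0.344320, sin β = 0.798008, cos β = 0.602647, cos(α−β) = -0.541708, d² = 12.584070. Work in radians in the unit-radius frame; every candidate has L = ρ·(t + p + q).
LSL: p² = 2 + d² − 2cos(α−β) + 2d(sin α − sin β) = 3.344799; p = √p² = 1.828879; φ = atan2(cos β − cos α, d + sin α − sin β) = 0.141723 rad; t = (φ − α) mod 2π = 1.361005 rad, q = (β − φ) mod 2π = 0.782259 rad → L = 5.8·(1.361005 + 1.828879 + 0.782259) = 5.8·3.972144 = 23.038432 m
RSR: p² = 2 + d² − 2cos(α−β) + 2d(sin β − sin α) = 27.990173; p = √p² = 5.290574; φ = atan2(cos α − cos β, d − sin α + sin β) = -0.048847 rad; t = (α − φ) mod 2π = 5.112750 rad, q = (φ − β) mod 2π = 5.310356 rad → L = 5.8·(5.112750 + 5.290574 + 5.310356) = 5.8·15.713680 = 91.139346 m
LSR: p² = d² − 2 + 2cos(α−β) + 2d(sin α + sin β) = 8.501387; p = √p² = 2.915714; φ = atan2(−cos α − cos β, d + sin α + sin β) − atan2(−2, p) = 0.330088 rad; t = (φ − α) mod 2π = 1.549371 rad, q = (φ − β) mod 2π = 5.689292 rad → L = 5.8·(1.549371 + 2.915714 + 5.689292) = 5.8·10.154376 = 58.895381 m
RSL: p² = d² − 2 + 2cos(α−β) − 2d(sin α + sin β) = 10.499919; p = √p² = 3.240358; φ = atan2(cos α + cos β, d − sin α − sin β) − atan2(2, p) = -0.301658 rad; t = (α − φ) mod 2π = 5.365561 rad, q = (β − φ) mod 2π = 1.225640 rad → L = 5.8·(5.365561 + 3.240358 + 1.225640) = 5.8·9.831560 = 57.023046 m
RLR: c = (6 − d² + 2cos(α−β) + 2d(sin α − sin β))/8 = -2.498772, |c| > 1 → infeasible
LRL: c = (6 − d² + 2cos(α−β) − 2d(sin α − sin β))/8 = 0.581900; p = 2π − arccos c = 5.333452 rad; φ = atan2(cos β − cos α, d + sin α − sin β) = 0.141723 rad; t = (φ − α + p/2) mod 2π = 4.027731 rad, q = (β − α − t + p) mod 2π = 3.448985 rad → L = 5.8·(4.027731 + 5.333452 + 3.448985) = 5.8·12.810169 = 74.298978 m
Shortest: LSL with L = 23.038432 m ≈ 23.0384 m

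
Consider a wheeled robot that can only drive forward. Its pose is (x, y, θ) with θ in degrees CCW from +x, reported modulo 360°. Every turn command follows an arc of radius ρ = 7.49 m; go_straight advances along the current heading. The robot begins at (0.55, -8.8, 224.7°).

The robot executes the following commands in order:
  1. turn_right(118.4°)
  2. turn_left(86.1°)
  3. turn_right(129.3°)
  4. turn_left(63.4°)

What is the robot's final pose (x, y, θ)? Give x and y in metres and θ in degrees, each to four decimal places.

set_pose: (x, y, θ) = (0.5500, -8.8000, 224.7000°), ρ = 7.49
turn_right(118.4°): centre at ρ to the right, rotate −118.4° → (-11.9074, -5.5783, 106.3000°)
turn_left(86.1°): centre at ρ to the left, rotate +86.1° → (-20.7047, -0.3652, 192.4000°)
turn_right(129.3°): centre at ρ to the right, rotate −129.3° → (-28.9926, 10.3388, 63.1000°)
turn_left(63.4°): centre at ρ to the left, rotate +63.4° → (-29.6513, 18.1827, 126.5000°)

(-29.6513, 18.1827, 126.5000°)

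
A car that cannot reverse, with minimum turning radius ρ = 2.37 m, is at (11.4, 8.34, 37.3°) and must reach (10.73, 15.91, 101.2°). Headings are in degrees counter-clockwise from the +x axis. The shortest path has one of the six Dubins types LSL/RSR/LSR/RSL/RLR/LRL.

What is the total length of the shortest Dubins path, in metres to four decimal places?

Let ψ = atan2(Δy, Δx) = atan2(7.57, -0.67) = 95.0579° be the start→goal bearing.
Normalize: d = |goal − start| / ρ = 7.599592/2.37 = 3.206579, α = (θ_start − ψ) mod 360° = 302.2421° = 5.275120 rad, β = (θ_goal − ψ) mod 360° = 6.1421° = 0.107200 rad.
Common terms: sin α = -0.845802, cos α = 0.533498, sin β = 0.106994, cos β = 0.994260, cos(α−β) = 0.439939, d² = 10.282149. Work in radians in the unit-radius frame; every candidate has L = ρ·(t + p + q).
LSL: p² = 2 + d² − 2cos(α−β) + 2d(sin α − sin β) = 5.291839; p = √p² = 2.300400; φ = atan2(cos β − cos α, d + sin α − sin β) = 0.201660 rad; t = (φ − α) mod 2π = 1.209726 rad, q = (β − φ) mod 2π = 6.188724 rad → L = 2.37·(1.209726 + 2.300400 + 6.188724) = 2.37·9.698851 = 22.986276 m
RSR: p² = 2 + d² − 2cos(α−β) + 2d(sin β − sin α) = 17.512701; p = √p² = 4.184818; φ = atan2(cos α − cos β, d − sin α + sin β) = -0.110327 rad; t = (α − φ) mod 2π = 5.385446 rad, q = (φ − β) mod 2π = 6.065659 rad → L = 2.37·(5.385446 + 4.184818 + 6.065659) = 2.37·15.635923 = 37.057138 m
LSR: p² = d² − 2 + 2cos(α−β) + 2d(sin α + sin β) = 4.423940; p = √p² = 2.103317; φ = atan2(−cos α − cos β, d + sin α + sin β) − atan2(−2, p) = 0.205891 rad; t = (φ − α) mod 2π = 1.213957 rad, q = (φ − β) mod 2π = 0.098691 rad → L = 2.37·(1.213957 + 2.103317 + 0.098691) = 2.37·3.415965 = 8.095837 m
RSL: p² = d² − 2 + 2cos(α−β) − 2d(sin α + sin β) = 13.900113; p = √p² = 3.728286; φ = atan2(cos α + cos β, d − sin α − sin β) − atan2(2, p) = -0.122926 rad; t = (α − φ) mod 2π = 5.398046 rad, q = (β − φ) mod 2π = 0.230126 rad → L = 2.37·(5.398046 + 3.728286 + 0.230126) = 2.37·9.356457 = 22.174804 m
RLR: c = (6 − d² + 2cos(α−β) + 2d(sin α − sin β))/8 = -1.189088, |c| > 1 → infeasible
LRL: c = (6 − d² + 2cos(α−β) − 2d(sin α − sin β))/8 = 0.338520; p = 2π − arccos c = 5.057733 rad; φ = atan2(cos β − cos α, d + sin α − sin β) = 0.201660 rad; t = (φ − α + p/2) mod 2π = 3.738593 rad, q = (β − α − t + p) mod 2π = 2.434405 rad → L = 2.37·(3.738593 + 5.057733 + 2.434405) = 2.37·11.230731 = 26.616832 m
Shortest: LSR with L = 8.095837 m ≈ 8.0958 m

8.0958 m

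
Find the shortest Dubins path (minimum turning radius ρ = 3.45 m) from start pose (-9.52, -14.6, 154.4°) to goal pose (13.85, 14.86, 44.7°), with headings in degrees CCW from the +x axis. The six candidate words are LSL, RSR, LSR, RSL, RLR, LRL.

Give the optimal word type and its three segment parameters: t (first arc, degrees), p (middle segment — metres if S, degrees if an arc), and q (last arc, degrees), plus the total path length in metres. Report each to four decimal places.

RSL: t = 109.8869°, p = 34.0630 m, q = 0.1869°, L = 40.6910 m

Let ψ = atan2(Δy, Δx) = atan2(29.46, 23.37) = 51.5758° be the start→goal bearing.
Normalize: d = |goal − start| / ρ = 37.603836/3.45 = 10.899663, α = (θ_start − ψ) mod 360° = 102.8242° = 1.794621 rad, β = (θ_goal − ψ) mod 360° = 353.1242° = 6.163180 rad.
Common terms: sin α = 0.975056, cos α = -0.221961, sin β = -0.119717, cos β = 0.992808, cos(α−β) = -0.337095, d² = 118.802647. Work in radians in the unit-radius frame; every candidate has L = ρ·(t + p + q).
LSL: p² = 2 + d² − 2cos(α−β) + 2d(sin α − sin β) = 145.342140; p = √p² = 12.055793; φ = atan2(cos β − cos α, d + sin α − sin β) = 0.100934 rad; t = (φ − α) mod 2π = 4.589497 rad, q = (β − φ) mod 2π = 6.062247 rad → L = 3.45·(4.589497 + 12.055793 + 6.062247) = 3.45·22.707537 = 78.341003 m
RSR: p² = 2 + d² − 2cos(α−β) + 2d(sin β − sin α) = 97.611534; p = √p² = 9.879855; φ = atan2(cos α − cos β, d − sin α + sin β) = -0.123266 rad; t = (α − φ) mod 2π = 1.917887 rad, q = (φ − β) mod 2π = 6.279924 rad → L = 3.45·(1.917887 + 9.879855 + 6.279924) = 3.45·18.077666 = 62.367949 m
LSR: p² = d² − 2 + 2cos(α−β) + 2d(sin α + sin β) = 134.774260; p = √p² = 11.609232; φ = atan2(−cos α − cos β, d + sin α + sin β) − atan2(−2, p) = 0.105120 rad; t = (φ − α) mod 2π = 4.593684 rad, q = (φ − β) mod 2π = 0.225125 rad → L = 3.45·(4.593684 + 11.609232 + 0.225125) = 3.45·16.428040 = 56.676738 m
RSL: p² = d² − 2 + 2cos(α−β) − 2d(sin α + sin β) = 97.482652; p = √p² = 9.873330; φ = atan2(cos α + cos β, d − sin α − sin β) − atan2(2, p) = -0.123267 rad; t = (α − φ) mod 2π = 1.917888 rad, q = (β − φ) mod 2π = 0.003262 rad → L = 3.45·(1.917888 + 9.873330 + 0.003262) = 3.45·11.794481 = 40.690960 m
RLR: c = (6 − d² + 2cos(α−β) + 2d(sin α − sin β))/8 = -11.201442, |c| > 1 → infeasible
LRL: c = (6 − d² + 2cos(α−β) − 2d(sin α − sin β))/8 = -17.167768, |c| > 1 → infeasible
Shortest: RSL with L = 40.690960 m ≈ 40.6910 m
Convert RSL to answer units (arcs ×180/π): t = 1.917888·180/π = 109.8869°, p = ρ·p = 3.45·9.873330 = 34.0630 m, q = 0.003262·180/π = 0.1869°, L = 40.6910 m.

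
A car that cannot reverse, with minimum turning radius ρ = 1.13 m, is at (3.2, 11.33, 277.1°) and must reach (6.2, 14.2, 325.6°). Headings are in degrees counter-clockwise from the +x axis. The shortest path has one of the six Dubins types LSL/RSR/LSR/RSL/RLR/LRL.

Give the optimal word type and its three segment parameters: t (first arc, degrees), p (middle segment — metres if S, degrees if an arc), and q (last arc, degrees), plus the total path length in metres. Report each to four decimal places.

RLR: t = 2.4945°, p = 232.4146°, q = 181.4201°, L = 8.2109 m

Let ψ = atan2(Δy, Δx) = atan2(2.87, 3.00) = 43.7313° be the start→goal bearing.
Normalize: d = |goal − start| / ρ = 4.151735/1.13 = 3.674101, α = (θ_start − ψ) mod 360° = 233.3687° = 4.073052 rad, β = (θ_goal − ψ) mod 360° = 281.8687° = 4.919537 rad.
Common terms: sin α = -0.802492, cos α = -0.596663, sin β = -0.978622, cos β = 0.205670, cos(α−β) = 0.662620, d² = 13.499021. Work in radians in the unit-radius frame; every candidate has L = ρ·(t + p + q).
LSL: p² = 2 + d² − 2cos(α−β) + 2d(sin α − sin β) = 15.468019; p = √p² = 3.932940; φ = atan2(cos β − cos α, d + sin α − sin β) = 0.205446 rad; t = (φ − α) mod 2π = 2.415579 rad, q = (β − φ) mod 2π = 4.714091 rad → L = 1.13·(2.415579 + 3.932940 + 4.714091) = 1.13·11.062610 = 12.500750 m
RSR: p² = 2 + d² − 2cos(α−β) + 2d(sin β − sin α) = 12.879543; p = √p² = 3.588808; φ = atan2(cos α − cos β, d − sin α + sin β) = -0.225471 rad; t = (α − φ) mod 2π = 4.298523 rad, q = (φ − β) mod 2π = 1.138178 rad → L = 1.13·(4.298523 + 3.588808 + 1.138178) = 1.13·9.025509 = 10.198825 m
LSR: p² = d² − 2 + 2cos(α−β) + 2d(sin α + sin β) = -0.263719 < 0 → infeasible
RSL: p² = d² − 2 + 2cos(α−β) − 2d(sin α + sin β) = 25.912241; p = √p² = 5.090407; φ = atan2(cos α + cos β, d − sin α − sin β) − atan2(2, p) = -0.445918 rad; t = (α − φ) mod 2π = 4.518970 rad, q = (β − φ) mod 2π = 5.365455 rad → L = 1.13·(4.518970 + 5.090407 + 5.365455) = 1.13·14.974832 = 16.921560 m
RLR: c = (6 − d² + 2cos(α−β) + 2d(sin α − sin β))/8 = -0.609943; p = 2π − arccos c = 4.056401 rad; φ = atan2(cos α − cos β, d − sin α + sin β) = -0.225471 rad; t = (α − φ + p/2) mod 2π = 0.043538 rad, q = (α − β − t + p) mod 2π = 3.166378 rad → L = 1.13·(0.043538 + 4.056401 + 3.166378) = 1.13·7.266316 = 8.210938 m
LRL: c = (6 − d² + 2cos(α−β) − 2d(sin α − sin β))/8 = -0.933502; p = 2π − arccos c = 3.508329 rad; φ = atan2(cos β − cos α, d + sin α − sin β) = 0.205446 rad; t = (φ − α + p/2) mod 2π = 4.169743 rad, q = (β − α − t + p) mod 2π = 0.185071 rad → L = 1.13·(4.169743 + 3.508329 + 0.185071) = 1.13·7.863143 = 8.885352 m
Shortest: RLR with L = 8.210938 m ≈ 8.2109 m
Convert RLR to answer units (arcs ×180/π): t = 0.043538·180/π = 2.4945°, p = 4.056401·180/π = 232.4146°, q = 3.166378·180/π = 181.4201°, L = 8.2109 m.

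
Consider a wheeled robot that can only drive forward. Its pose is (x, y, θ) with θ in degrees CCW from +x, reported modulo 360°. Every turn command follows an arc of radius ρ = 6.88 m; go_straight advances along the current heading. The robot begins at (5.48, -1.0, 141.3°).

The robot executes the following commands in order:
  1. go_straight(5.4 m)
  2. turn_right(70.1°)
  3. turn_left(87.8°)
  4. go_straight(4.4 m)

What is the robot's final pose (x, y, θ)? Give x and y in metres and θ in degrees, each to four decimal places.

set_pose: (x, y, θ) = (5.4800, -1.0000, 141.3000°), ρ = 6.88
go_straight(5.4): x += 5.4·cos θ, y += 5.4·sin θ → (1.2657, 2.3763, 141.3000°)
turn_right(70.1°): centre at ρ to the right, rotate −70.1° → (-0.9456, 9.9629, 71.2000°)
turn_left(87.8°): centre at ρ to the left, rotate +87.8° → (-4.9930, 18.6031, 159.0000°)
go_straight(4.4): x += 4.4·cos θ, y += 4.4·sin θ → (-9.1007, 20.1799, 159.0000°)

(-9.1007, 20.1799, 159.0000°)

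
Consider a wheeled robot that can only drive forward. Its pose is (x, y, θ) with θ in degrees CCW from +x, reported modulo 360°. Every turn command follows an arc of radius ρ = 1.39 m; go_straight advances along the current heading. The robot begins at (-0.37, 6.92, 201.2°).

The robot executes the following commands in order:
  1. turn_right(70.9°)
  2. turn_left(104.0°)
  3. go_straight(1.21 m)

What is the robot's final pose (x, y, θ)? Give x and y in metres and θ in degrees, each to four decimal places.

set_pose: (x, y, θ) = (-0.3700, 6.9200, 201.2000°), ρ = 1.39
turn_right(70.9°): centre at ρ to the right, rotate −70.9° → (-1.9328, 7.3169, 130.3000°)
turn_left(104.0°): centre at ρ to the left, rotate +104.0° → (-4.1217, 7.2290, 234.3000°)
go_straight(1.21): x += 1.21·cos θ, y += 1.21·sin θ → (-4.8278, 6.2464, 234.3000°)

(-4.8278, 6.2464, 234.3000°)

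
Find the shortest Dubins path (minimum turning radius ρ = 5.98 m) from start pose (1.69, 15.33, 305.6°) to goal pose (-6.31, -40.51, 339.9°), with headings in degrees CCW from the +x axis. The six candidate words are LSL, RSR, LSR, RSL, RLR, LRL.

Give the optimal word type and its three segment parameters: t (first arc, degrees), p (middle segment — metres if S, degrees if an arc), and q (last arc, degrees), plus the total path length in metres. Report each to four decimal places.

Let ψ = atan2(Δy, Δx) = atan2(-55.84, -8.00) = -98.1531° be the start→goal bearing.
Normalize: d = |goal − start| / ρ = 56.410155/5.98 = 9.433136, α = (θ_start − ψ) mod 360° = 43.7531° = 0.763635 rad, β = (θ_goal − ψ) mod 360° = 78.0531° = 1.362283 rad.
Common terms: sin α = 0.691552, cos α = 0.722327, sin β = 0.978340, cos β = 0.207005, cos(α−β) = 0.826098, d² = 88.984061. Work in radians in the unit-radius frame; every candidate has L = ρ·(t + p + q).
LSL: p² = 2 + d² − 2cos(α−β) + 2d(sin α − sin β) = 83.921246; p = √p² = 9.160854; φ = atan2(cos β − cos α, d + sin α − sin β) = -0.056282 rad; t = (φ − α) mod 2π = 5.463268 rad, q = (β − φ) mod 2π = 1.418566 rad → L = 5.98·(5.463268 + 9.160854 + 1.418566) = 5.98·16.042687 = 95.935270 m
RSR: p² = 2 + d² − 2cos(α−β) + 2d(sin β − sin α) = 94.742482; p = √p² = 9.733575; φ = atan2(cos α − cos β, d − sin α + sin β) = 0.052967 rad; t = (α − φ) mod 2π = 0.710668 rad, q = (φ − β) mod 2π = 4.973869 rad → L = 5.98·(0.710668 + 9.733575 + 4.973869) = 5.98·15.418112 = 92.200312 m
LSR: p² = d² − 2 + 2cos(α−β) + 2d(sin α + sin β) = 120.140890; p = √p² = 10.960880; φ = atan2(−cos α − cos β, d + sin α + sin β) − atan2(−2, p) = 0.096975 rad; t = (φ − α) mod 2π = 5.616525 rad, q = (φ − β) mod 2π = 5.017877 rad → L = 5.98·(5.616525 + 10.960880 + 5.017877) = 5.98·21.595283 = 129.139791 m
RSL: p² = d² − 2 + 2cos(α−β) − 2d(sin α + sin β) = 57.131624; p = √p² = 7.558546; φ = atan2(cos α + cos β, d − sin α − sin β) − atan2(2, p) = -0.139531 rad; t = (α − φ) mod 2π = 0.903166 rad, q = (β − φ) mod 2π = 1.501814 rad → L = 5.98·(0.903166 + 7.558546 + 1.501814) = 5.98·9.963527 = 59.581889 m
RLR: c = (6 − d² + 2cos(α−β) + 2d(sin α − sin β))/8 = -10.842810, |c| > 1 → infeasible
LRL: c = (6 − d² + 2cos(α−β) − 2d(sin α − sin β))/8 = -9.490156, |c| > 1 → infeasible
Shortest: RSL with L = 59.581889 m ≈ 59.5819 m
Convert RSL to answer units (arcs ×180/π): t = 0.903166·180/π = 51.7476°, p = ρ·p = 5.98·7.558546 = 45.2001 m, q = 1.501814·180/π = 86.0476°, L = 59.5819 m.

RSL: t = 51.7476°, p = 45.2001 m, q = 86.0476°, L = 59.5819 m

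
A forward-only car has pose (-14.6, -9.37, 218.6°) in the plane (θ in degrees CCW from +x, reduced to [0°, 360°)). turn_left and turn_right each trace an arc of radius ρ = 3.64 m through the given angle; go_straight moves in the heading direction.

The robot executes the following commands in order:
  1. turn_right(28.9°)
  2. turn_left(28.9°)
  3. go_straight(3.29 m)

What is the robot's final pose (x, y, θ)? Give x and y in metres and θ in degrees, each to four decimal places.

set_pose: (x, y, θ) = (-14.6000, -9.3700, 218.6000°), ρ = 3.64
turn_right(28.9°): centre at ρ to the right, rotate −28.9° → (-16.2576, -10.1132, 189.7000°)
turn_left(28.9°): centre at ρ to the left, rotate +28.9° → (-17.9152, -10.8565, 218.6000°)
go_straight(3.29): x += 3.29·cos θ, y += 3.29·sin θ → (-20.4864, -12.9090, 218.6000°)

(-20.4864, -12.9090, 218.6000°)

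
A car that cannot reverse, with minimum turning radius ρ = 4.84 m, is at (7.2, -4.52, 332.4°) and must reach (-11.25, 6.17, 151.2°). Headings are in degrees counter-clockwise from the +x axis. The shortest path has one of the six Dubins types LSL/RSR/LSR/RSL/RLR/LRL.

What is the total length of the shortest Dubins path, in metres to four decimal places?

Let ψ = atan2(Δy, Δx) = atan2(10.69, -18.45) = 149.9118° be the start→goal bearing.
Normalize: d = |goal − start| / ρ = 21.323194/4.84 = 4.405619, α = (θ_start − ψ) mod 360° = 182.4882° = 3.185019 rad, β = (θ_goal − ψ) mod 360° = 1.2882° = 0.022483 rad.
Common terms: sin α = -0.043413, cos α = -0.999057, sin β = 0.022481, cos β = 0.999747, cos(α−β) = -0.999781, d² = 19.409475. Work in radians in the unit-radius frame; every candidate has L = ρ·(t + p + q).
LSL: p² = 2 + d² − 2cos(α−β) + 2d(sin α − sin β) = 22.828430; p = √p² = 4.777911; φ = atan2(cos β − cos α, d + sin α − sin β) = 0.431620 rad; t = (φ − α) mod 2π = 3.529786 rad, q = (β − φ) mod 2π = 5.874048 rad → L = 4.84·(3.529786 + 4.777911 + 5.874048) = 4.84·14.181745 = 68.639644 m
RSR: p² = 2 + d² − 2cos(α−β) + 2d(sin β − sin α) = 23.989643; p = √p² = 4.897922; φ = atan2(cos α − cos β, d − sin α + sin β) = -0.420363 rad; t = (α − φ) mod 2π = 3.605383 rad, q = (φ − β) mod 2π = 5.840339 rad → L = 4.84·(3.605383 + 4.897922 + 5.840339) = 4.84·14.343644 = 69.423238 m
LSR: p² = d² − 2 + 2cos(α−β) + 2d(sin α + sin β) = 15.225475; p = √p² = 3.901983; φ = atan2(−cos α − cos β, d + sin α + sin β) − atan2(−2, p) = 0.473488 rad; t = (φ − α) mod 2π = 3.571654 rad, q = (φ − β) mod 2π = 0.451005 rad → L = 4.84·(3.571654 + 3.901983 + 0.451005) = 4.84·7.924642 = 38.355266 m
RSL: p² = d² − 2 + 2cos(α−β) − 2d(sin α + sin β) = 15.594352; p = √p² = 3.948969; φ = atan2(cos α + cos β, d − sin α − sin β) − atan2(2, p) = -0.468647 rad; t = (α − φ) mod 2π = 3.653667 rad, q = (β − φ) mod 2π = 0.491130 rad → L = 4.84·(3.653667 + 3.948969 + 0.491130) = 4.84·8.093765 = 39.173825 m
RLR: c = (6 − d² + 2cos(α−β) + 2d(sin α − sin β))/8 = -1.998705, |c| > 1 → infeasible
LRL: c = (6 − d² + 2cos(α−β) − 2d(sin α − sin β))/8 = -1.853554, |c| > 1 → infeasible
Shortest: LSR with L = 38.355266 m ≈ 38.3553 m

38.3553 m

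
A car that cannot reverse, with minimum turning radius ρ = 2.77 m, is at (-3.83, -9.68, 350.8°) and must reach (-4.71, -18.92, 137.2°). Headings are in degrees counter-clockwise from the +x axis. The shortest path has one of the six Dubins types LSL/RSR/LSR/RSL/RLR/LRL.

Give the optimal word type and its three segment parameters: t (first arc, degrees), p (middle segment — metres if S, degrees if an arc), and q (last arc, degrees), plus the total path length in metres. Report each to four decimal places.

RSR: t = 62.8986°, p = 4.7008 m, q = 150.7014°, L = 15.0274 m

Let ψ = atan2(Δy, Δx) = atan2(-9.24, -0.88) = -95.4403° be the start→goal bearing.
Normalize: d = |goal − start| / ρ = 9.281810/2.77 = 3.350834, α = (θ_start − ψ) mod 360° = 86.2403° = 1.505178 rad, β = (θ_goal − ψ) mod 360° = 232.6403° = 4.060340 rad.
Common terms: sin α = 0.997848, cos α = 0.065572, sin β = -0.794842, cos β = -0.606816, cos(α−β) = -0.832921, d² = 11.228088. Work in radians in the unit-radius frame; every candidate has L = ρ·(t + p + q).
LSL: p² = 2 + d² − 2cos(α−β) + 2d(sin α − sin β) = 26.907943; p = √p² = 5.187287; φ = atan2(cos β − cos α, d + sin α − sin β) = -0.129988 rad; t = (φ − α) mod 2π = 4.648020 rad, q = (β − φ) mod 2π = 4.190328 rad → L = 2.77·(4.648020 + 5.187287 + 4.190328) = 2.77·14.025634 = 38.851006 m
RSR: p² = 2 + d² − 2cos(α−β) + 2d(sin β − sin α) = 2.879919; p = √p² = 1.697032; φ = atan2(cos α − cos β, d − sin α + sin β) = 0.407390 rad; t = (α − φ) mod 2π = 1.097788 rad, q = (φ − β) mod 2π = 2.630235 rad → L = 2.77·(1.097788 + 1.697032 + 2.630235) = 2.77·5.425056 = 15.027404 m
LSR: p² = d² − 2 + 2cos(α−β) + 2d(sin α + sin β) = 8.922724; p = √p² = 2.987093; φ = atan2(−cos α − cos β, d + sin α + sin β) − atan2(−2, p) = 0.741131 rad; t = (φ − α) mod 2π = 5.519139 rad, q = (φ − β) mod 2π = 2.963977 rad → L = 2.77·(5.519139 + 2.987093 + 2.963977) = 2.77·11.470209 = 31.772479 m
RSL: p² = d² − 2 + 2cos(α−β) − 2d(sin α + sin β) = 6.201768; p = √p² = 2.490335; φ = atan2(cos α + cos β, d − sin α − sin β) − atan2(2, p) = -0.846909 rad; t = (α − φ) mod 2π = 2.352086 rad, q = (β − φ) mod 2π = 4.907248 rad → L = 2.77·(2.352086 + 2.490335 + 4.907248) = 2.77·9.749670 = 27.006585 m
RLR: c = (6 − d² + 2cos(α−β) + 2d(sin α − sin β))/8 = 0.640010; p = 2π − arccos c = 5.406900 rad; φ = atan2(cos α − cos β, d − sin α + sin β) = 0.407390 rad; t = (α − φ + p/2) mod 2π = 3.801238 rad, q = (α − β − t + p) mod 2π = 5.333685 rad → L = 2.77·(3.801238 + 5.406900 + 5.333685) = 2.77·14.541824 = 40.280853 m
LRL: c = (6 − d² + 2cos(α−β) − 2d(sin α − sin β))/8 = -2.363493, |c| > 1 → infeasible
Shortest: RSR with L = 15.027404 m ≈ 15.0274 m
Convert RSR to answer units (arcs ×180/π): t = 1.097788·180/π = 62.8986°, p = ρ·p = 2.77·1.697032 = 4.7008 m, q = 2.630235·180/π = 150.7014°, L = 15.0274 m.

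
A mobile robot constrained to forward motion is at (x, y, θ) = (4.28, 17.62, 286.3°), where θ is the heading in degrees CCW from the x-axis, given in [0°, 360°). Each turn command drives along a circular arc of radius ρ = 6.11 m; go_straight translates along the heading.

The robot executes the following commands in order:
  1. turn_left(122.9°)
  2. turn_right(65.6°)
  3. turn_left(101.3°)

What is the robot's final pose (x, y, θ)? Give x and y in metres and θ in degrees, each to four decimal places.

set_pose: (x, y, θ) = (4.2800, 17.6200, 286.3000°), ρ = 6.11
turn_left(122.9°): centre at ρ to the left, rotate +122.9° → (14.7697, 15.3425, 409.2000° ≡ 49.2000°)
turn_right(65.6°): centre at ρ to the right, rotate −65.6° → (21.1200, 17.2115, -16.4000° ≡ 343.6000°)
turn_left(101.3°): centre at ρ to the left, rotate +101.3° → (28.9309, 22.5297, 444.9000° ≡ 84.9000°)

(28.9309, 22.5297, 84.9000°)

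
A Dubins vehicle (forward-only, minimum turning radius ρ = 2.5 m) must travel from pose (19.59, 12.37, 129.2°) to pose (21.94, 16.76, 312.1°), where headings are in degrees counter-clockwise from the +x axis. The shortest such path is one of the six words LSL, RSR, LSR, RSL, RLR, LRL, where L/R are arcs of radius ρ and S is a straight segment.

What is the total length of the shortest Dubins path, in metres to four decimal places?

9.9447 m

Let ψ = atan2(Δy, Δx) = atan2(4.39, 2.35) = 61.8395° be the start→goal bearing.
Normalize: d = |goal − start| / ρ = 4.979418/2.5 = 1.991767, α = (θ_start − ψ) mod 360° = 67.3605° = 1.175662 rad, β = (θ_goal − ψ) mod 360° = 250.2605° = 4.367869 rad.
Common terms: sin α = 0.922945, cos α = 0.384932, sin β = -0.941238, cos β = -0.337745, cos(α−β) = -0.998719, d² = 3.967136. Work in radians in the unit-radius frame; every candidate has L = ρ·(t + p + q).
LSL: p² = 2 + d² − 2cos(α−β) + 2d(sin α − sin β) = 15.390610; p = √p² = 3.923087; φ = atan2(cos β − cos α, d + sin α − sin β) = -0.185269 rad; t = (φ − α) mod 2π = 4.922254 rad, q = (β − φ) mod 2π = 4.553139 rad → L = 2.5·(4.922254 + 3.923087 + 4.553139) = 2.5·13.398479 = 33.496198 m
RSR: p² = 2 + d² − 2cos(α−β) + 2d(sin β − sin α) = 0.538539; p = √p² = 0.733852; φ = atan2(cos α − cos β, d − sin α + sin β) = 1.396053 rad; t = (α − φ) mod 2π = 6.062795 rad, q = (φ − β) mod 2π = 3.311369 rad → L = 2.5·(6.062795 + 0.733852 + 3.311369) = 2.5·10.108016 = 25.270039 m
LSR: p² = d² − 2 + 2cos(α−β) + 2d(sin α + sin β) = -0.103173 < 0 → infeasible
RSL: p² = d² − 2 + 2cos(α−β) − 2d(sin α + sin β) = 0.042568; p = √p² = 0.206319; φ = atan2(cos α + cos β, d − sin α − sin β) − atan2(2, p) = -1.444529 rad; t = (α − φ) mod 2π = 2.620191 rad, q = (β − φ) mod 2π = 5.812398 rad → L = 2.5·(2.620191 + 0.206319 + 5.812398) = 2.5·8.638909 = 21.597272 m
RLR: c = (6 − d² + 2cos(α−β) + 2d(sin α − sin β))/8 = 0.932683; p = 2π − arccos c = 5.914169 rad; φ = atan2(cos α − cos β, d − sin α + sin β) = 1.396053 rad; t = (α − φ + p/2) mod 2π = 2.736694 rad, q = (α − β − t + p) mod 2π = 6.268453 rad → L = 2.5·(2.736694 + 5.914169 + 6.268453) = 2.5·14.919316 = 37.298290 m
LRL: c = (6 − d² + 2cos(α−β) − 2d(sin α − sin β))/8 = -0.923826; p = 2π − arccos c = 3.534431 rad; φ = atan2(cos β − cos α, d + sin α − sin β) = -0.185269 rad; t = (φ − α + p/2) mod 2π = 0.406284 rad, q = (β − α − t + p) mod 2π = 0.037169 rad → L = 2.5·(0.406284 + 3.534431 + 0.037169) = 2.5·3.977884 = 9.944709 m
Shortest: LRL with L = 9.944709 m ≈ 9.9447 m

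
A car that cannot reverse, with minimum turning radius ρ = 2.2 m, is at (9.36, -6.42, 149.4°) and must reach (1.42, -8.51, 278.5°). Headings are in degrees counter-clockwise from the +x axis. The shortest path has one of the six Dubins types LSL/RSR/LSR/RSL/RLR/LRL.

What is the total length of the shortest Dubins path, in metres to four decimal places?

9.6031 m

Let ψ = atan2(Δy, Δx) = atan2(-2.09, -7.94) = -165.2529° be the start→goal bearing.
Normalize: d = |goal − start| / ρ = 8.210463/2.2 = 3.732029, α = (θ_start − ψ) mod 360° = 314.6529° = 5.491729 rad, β = (θ_goal − ψ) mod 360° = 83.7529° = 1.461764 rad.
Common terms: sin α = -0.711378, cos α = 0.702810, sin β = 0.994062, cos β = 0.108817, cos(α−β) = -0.630676, d² = 13.928037. Work in radians in the unit-radius frame; every candidate has L = ρ·(t + p + q).
LSL: p² = 2 + d² − 2cos(α−β) + 2d(sin α − sin β) = 4.459891; p = √p² = 2.111845; φ = atan2(cos β − cos α, d + sin α − sin β) = -0.285115 rad; t = (φ − α) mod 2π = 0.506342 rad, q = (β − φ) mod 2π = 1.746878 rad → L = 2.2·(0.506342 + 2.111845 + 1.746878) = 2.2·4.365066 = 9.603144 m
RSR: p² = 2 + d² − 2cos(α−β) + 2d(sin β − sin α) = 29.918886; p = √p² = 5.469816; φ = atan2(cos α − cos β, d − sin α + sin β) = 0.108809 rad; t = (α − φ) mod 2π = 5.382920 rad, q = (φ − β) mod 2π = 4.930231 rad → L = 2.2·(5.382920 + 5.469816 + 4.930231) = 2.2·15.782966 = 34.722526 m
LSR: p² = d² − 2 + 2cos(α−β) + 2d(sin α + sin β) = 12.776656; p = √p² = 3.574445; φ = atan2(−cos α − cos β, d + sin α + sin β) − atan2(−2, p) = 0.310654 rad; t = (φ − α) mod 2π = 1.102110 rad, q = (φ − β) mod 2π = 5.132076 rad → L = 2.2·(1.102110 + 3.574445 + 5.132076) = 2.2·9.808631 = 21.578988 m
RSL: p² = d² − 2 + 2cos(α−β) − 2d(sin α + sin β) = 8.556715; p = √p² = 2.925186; φ = atan2(cos α + cos β, d − sin α − sin β) − atan2(2, p) = -0.368619 rad; t = (α − φ) mod 2π = 5.860348 rad, q = (β − φ) mod 2π = 1.830383 rad → L = 2.2·(5.860348 + 2.925186 + 1.830383) = 2.2·10.615917 = 23.355016 m
RLR: c = (6 − d² + 2cos(α−β) + 2d(sin α − sin β))/8 = -2.739861, |c| > 1 → infeasible
LRL: c = (6 − d² + 2cos(α−β) − 2d(sin α − sin β))/8 = 0.442514; p = 2π − arccos c = 5.170789 rad; φ = atan2(cos β − cos α, d + sin α − sin β) = -0.285115 rad; t = (φ − α + p/2) mod 2π = 3.091736 rad, q = (β − α − t + p) mod 2π = 4.332272 rad → L = 2.2·(3.091736 + 5.170789 + 4.332272) = 2.2·12.594797 = 27.708554 m
Shortest: LSL with L = 9.603144 m ≈ 9.6031 m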